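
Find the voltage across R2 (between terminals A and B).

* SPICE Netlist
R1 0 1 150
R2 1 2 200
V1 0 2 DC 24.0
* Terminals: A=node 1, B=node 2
R1 and R2 are in series across V1 (node 0 → node 1 → node 2), and the output A–B is taken across R2, so this is a voltage divider.
Series current: I = V1/(R1 + R2) = 24/(150 + 200) = 24/350 = 0.06857 A
V_R2 = I × R2 = V1 × R2/(R1 + R2) = 24 × 200/350 = 13.71 V

Final answer: 13.71 V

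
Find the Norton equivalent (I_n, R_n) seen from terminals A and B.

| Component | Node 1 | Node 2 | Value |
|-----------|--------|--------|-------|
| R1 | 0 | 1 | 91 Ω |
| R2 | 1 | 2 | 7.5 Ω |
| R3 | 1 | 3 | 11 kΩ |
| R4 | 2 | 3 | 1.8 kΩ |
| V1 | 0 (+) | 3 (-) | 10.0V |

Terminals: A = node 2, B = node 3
Find the Thévenin equivalent first; then I_n = V_th/R_th and R_n = R_th.
Step 1 — V_th is the open-circuit voltage V_A - V_B (nothing connected across the terminals).
Nodal analysis, taking node 3 as the 0 V reference.
Source V1 fixes V_0 = 10 V.
KCL at each unknown node (sum of currents leaving = 0; resistances in Ω):
  Node 1: (V_1 - 10)/91 + (V_1 - V_2)/7.5 + (V_1 - 0)/11000 = 0
  Node 2: (V_2 - V_1)/7.5 + (V_2 - 0)/1800 = 0
Collecting terms (coefficients in siemens):
  0.1444·V_1 - 0.1333·V_2 = 0.1099
  0.1339·V_2 - 0.1333·V_1 = 0
Determinant D = (0.1444)(0.1339) - (-0.1333)(-0.1333) = 0.001558
V_1 = [(0.1099)(0.1339) - (-0.1333)(0)]/D = 9.446 V
V_2 = [(0.1444)(0) - (0.1099)(-0.1333)]/D = 9.407 V
V_th = V_2 - V_3 = 9.407 - 0 = 9.407 V
Step 2 — R_th: zero the source — replace V1 by a short circuit (node 3 merges into node 0) — and find the resistance seen between A (node 2) and B (node 0).
Reduce the network between node 2 (A) and node 0 (B) by series/parallel combination:
  Rp1 = R1 ‖ R3 (parallel, both between nodes 0 and 1) = 1/(1/91 + 1/11000) = 90.25 Ω
  Rs1 = R2 + Rp1 (series, joined only at node 1) = 7.5 + 90.25 = 97.75 Ω
  Rp2 = R4 ‖ Rs1 (parallel, both between nodes 0 and 2) = 1/(1/1800 + 1/97.75) = 92.72 Ω
R_th = 92.72 Ω
I_n = V_th/R_th = 9.407/92.72 = 0.1015 A, and R_n = R_th = 92.72 Ω

Final answer: I_n = 0.1015 A, R_n = 92.72 Ω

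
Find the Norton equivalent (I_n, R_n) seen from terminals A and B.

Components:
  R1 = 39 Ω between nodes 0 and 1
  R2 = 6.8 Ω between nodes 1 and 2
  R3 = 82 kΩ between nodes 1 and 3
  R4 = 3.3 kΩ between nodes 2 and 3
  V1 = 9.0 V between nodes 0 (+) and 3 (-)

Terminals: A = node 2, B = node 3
Find the Thévenin equivalent first; then I_n = V_th/R_th and R_n = R_th.
Step 1 — V_th is the open-circuit voltage V_A - V_B (nothing connected across the terminals).
Nodal analysis, taking node 3 as the 0 V reference.
Source V1 fixes V_0 = 9 V.
KCL at each unknown node (sum of currents leaving = 0; resistances in Ω):
  Node 1: (V_1 - 9)/39 + (V_1 - V_2)/6.8 + (V_1 - 0)/82000 = 0
  Node 2: (V_2 - V_1)/6.8 + (V_2 - 0)/3300 = 0
Collecting terms (coefficients in siemens):
  0.1727·V_1 - 0.1471·V_2 = 0.2308
  0.1474·V_2 - 0.1471·V_1 = 0
Determinant D = (0.1727)(0.1474) - (-0.1471)(-0.1471) = 0.003825
V_1 = [(0.2308)(0.1474) - (-0.1471)(0)]/D = 8.891 V
V_2 = [(0.1727)(0) - (0.2308)(-0.1471)]/D = 8.873 V
V_th = V_2 - V_3 = 8.873 - 0 = 8.873 V
Step 2 — R_th: zero the source — replace V1 by a short circuit (node 3 merges into node 0) — and find the resistance seen between A (node 2) and B (node 0).
Reduce the network between node 2 (A) and node 0 (B) by series/parallel combination:
  Rp1 = R1 ‖ R3 (parallel, both between nodes 0 and 1) = 1/(1/39 + 1/82000) = 38.98 Ω
  Rs1 = R2 + Rp1 (series, joined only at node 1) = 6.8 + 38.98 = 45.78 Ω
  Rp2 = R4 ‖ Rs1 (parallel, both between nodes 0 and 2) = 1/(1/3300 + 1/45.78) = 45.16 Ω
R_th = 45.16 Ω
I_n = V_th/R_th = 8.873/45.16 = 0.1965 A, and R_n = R_th = 45.16 Ω

Final answer: I_n = 0.1965 A, R_n = 45.16 Ω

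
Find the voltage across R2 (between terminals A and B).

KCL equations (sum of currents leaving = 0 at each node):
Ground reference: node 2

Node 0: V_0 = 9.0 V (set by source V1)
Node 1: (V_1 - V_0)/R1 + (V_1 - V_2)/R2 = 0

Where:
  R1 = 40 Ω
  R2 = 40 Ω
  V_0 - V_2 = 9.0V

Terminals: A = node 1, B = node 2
R1 and R2 are in series across V1 (node 0 → node 1 → node 2), and the output A–B is taken across R2, so this is a voltage divider.
Series current: I = V1/(R1 + R2) = 9/(40 + 40) = 9/80 = 0.1125 A
V_R2 = I × R2 = V1 × R2/(R1 + R2) = 9 × 40/80 = 4.5 V

Final answer: 4.5 V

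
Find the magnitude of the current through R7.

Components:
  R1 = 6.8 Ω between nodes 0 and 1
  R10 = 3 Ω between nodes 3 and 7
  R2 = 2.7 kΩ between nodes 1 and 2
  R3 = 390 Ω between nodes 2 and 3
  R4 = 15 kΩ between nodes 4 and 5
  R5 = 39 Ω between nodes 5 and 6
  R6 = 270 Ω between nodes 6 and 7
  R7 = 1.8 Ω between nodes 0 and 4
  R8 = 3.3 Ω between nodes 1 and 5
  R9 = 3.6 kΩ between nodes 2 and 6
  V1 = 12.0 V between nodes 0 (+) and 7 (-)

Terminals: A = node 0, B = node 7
Nodal analysis, taking node 7 as the 0 V reference.
Source V1 fixes V_0 = 12 V.
KCL at each unknown node (sum of currents leaving = 0; resistances in Ω):
  Node 1: (V_1 - 12)/6.8 + (V_1 - V_2)/2700 + (V_1 - V_5)/3.3 = 0
  Node 2: (V_2 - V_1)/2700 + (V_2 - V_3)/390 + (V_2 - V_6)/3600 = 0
  Node 3: (V_3 - V_2)/390 + (V_3 - 0)/3 = 0
  Node 4: (V_4 - V_5)/15000 + (V_4 - 12)/1.8 = 0
  Node 5: (V_5 - V_4)/15000 + (V_5 - V_6)/39 + (V_5 - V_1)/3.3 = 0
  Node 6: (V_6 - V_5)/39 + (V_6 - 0)/270 + (V_6 - V_2)/3600 = 0
Collecting terms (coefficients in siemens):
  0.4505·V_1 - 0.0003704·V_2 - 0.303·V_5 = 1.765
  0.003212·V_2 - 0.0003704·V_1 - 0.002564·V_3 - 0.0002778·V_6 = 0
  0.3359·V_3 - 0.002564·V_2 = 0
  0.5556·V_4 - 0.00006667·V_5 = 6.667
  0.3287·V_5 - 0.303·V_1 - 0.00006667·V_4 - 0.02564·V_6 = 0
  0.02962·V_6 - 0.0002778·V_2 - 0.02564·V_5 = 0
Solving these 6 simultaneous equations (Gaussian elimination) gives:
  V_1 = 11.71 V, V_2 = 2.232 V, V_3 = 0.01704 V, V_4 = 12 V
  V_5 = 11.58 V, V_6 = 10.04 V
I_R7 = (V_0 - V_4)/R7 = (12 - 12)/1.8 = 0.00002808 A
|I_R7| = 0.00002808 A

Final answer: |I_R7| = 2.808e-05 A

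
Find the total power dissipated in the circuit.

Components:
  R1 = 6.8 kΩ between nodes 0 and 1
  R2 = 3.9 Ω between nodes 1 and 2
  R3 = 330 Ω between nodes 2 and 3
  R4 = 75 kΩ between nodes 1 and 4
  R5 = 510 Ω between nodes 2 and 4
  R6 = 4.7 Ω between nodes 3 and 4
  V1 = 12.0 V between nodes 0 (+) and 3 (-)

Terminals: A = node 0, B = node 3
Nodal analysis, taking node 3 as the 0 V reference.
Source V1 fixes V_0 = 12 V.
KCL at each unknown node (sum of currents leaving = 0; resistances in Ω):
  Node 1: (V_1 - 12)/6800 + (V_1 - V_2)/3.9 + (V_1 - V_4)/75000 = 0
  Node 2: (V_2 - V_1)/3.9 + (V_2 - 0)/330 + (V_2 - V_4)/510 = 0
  Node 4: (V_4 - V_1)/75000 + (V_4 - V_2)/510 + (V_4 - 0)/4.7 = 0
Collecting terms (coefficients in siemens):
  0.2566·V_1 - 0.2564·V_2 - 0.00001333·V_4 = 0.001765
  0.2614·V_2 - 0.2564·V_1 - 0.001961·V_4 = 0
  0.2147·V_4 - 0.00001333·V_1 - 0.001961·V_2 = 0
Solving these 3 simultaneous equations (Gaussian elimination) gives:
  V_1 = 0.3502 V, V_2 = 0.3436 V, V_4 = 0.003159 V
Power in each resistor, P = (ΔV)²/R:
  P_R1 = (12 - 0.3502)²/6800 = 0.01996 W
  P_R2 = (0.3502 - 0.3436)²/3.9 = 0.00001138 W
  P_R3 = (0.3436 - 0)²/330 = 0.0003577 W
  P_R4 = (0.3502 - 0.003159)²/75000 = 0.000001606 W
  P_R5 = (0.3436 - 0.003159)²/510 = 0.0002272 W
  P_R6 = (0 - 0.003159)²/4.7 = 0.000002123 W
P_total = P_R1 + P_R2 + P_R3 + P_R4 + P_R5 + P_R6 = 0.02056 W

Final answer: 0.02056 W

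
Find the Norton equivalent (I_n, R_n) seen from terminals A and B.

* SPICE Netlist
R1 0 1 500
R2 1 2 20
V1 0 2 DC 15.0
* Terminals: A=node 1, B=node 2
Find the Thévenin equivalent first; then I_n = V_th/R_th and R_n = R_th.
Step 1 — V_th is the open-circuit voltage V_A - V_B (nothing connected across the terminals).
Nodal analysis, taking node 2 as the 0 V reference.
Source V1 fixes V_0 = 15 V.
KCL at each unknown node (sum of currents leaving = 0; resistances in Ω):
  Node 1: (V_1 - 15)/500 + (V_1 - 0)/20 = 0
Collecting terms: 0.052 × V_1 = 0.03  =>  V_1 = 0.5769 V
V_th = V_1 - V_2 = 0.5769 - 0 = 0.5769 V
Step 2 — R_th: zero the source — replace V1 by a short circuit (node 2 merges into node 0) — and find the resistance seen between A (node 1) and B (node 0).
Reduce the network between node 1 (A) and node 0 (B) by series/parallel combination:
  Rp1 = R1 ‖ R2 (parallel, both between nodes 0 and 1) = 1/(1/500 + 1/20) = 19.23 Ω
R_th = 19.23 Ω
I_n = V_th/R_th = 0.5769/19.23 = 0.03 A, and R_n = R_th = 19.23 Ω

Final answer: I_n = 0.03 A, R_n = 19.23 Ω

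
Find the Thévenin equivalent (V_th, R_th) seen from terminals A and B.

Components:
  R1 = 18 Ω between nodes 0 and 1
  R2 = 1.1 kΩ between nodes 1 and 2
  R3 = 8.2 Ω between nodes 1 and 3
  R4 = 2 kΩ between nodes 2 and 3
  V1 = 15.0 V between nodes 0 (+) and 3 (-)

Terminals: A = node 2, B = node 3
Step 1 — V_th is the open-circuit voltage V_A - V_B (nothing connected across the terminals).
Nodal analysis, taking node 3 as the 0 V reference.
Source V1 fixes V_0 = 15 V.
KCL at each unknown node (sum of currents leaving = 0; resistances in Ω):
  Node 1: (V_1 - 15)/18 + (V_1 - V_2)/1100 + (V_1 - 0)/8.2 = 0
  Node 2: (V_2 - V_1)/1100 + (V_2 - 0)/2000 = 0
Collecting terms (coefficients in siemens):
  0.1784·V_1 - 0.0009091·V_2 = 0.8333
  0.001409·V_2 - 0.0009091·V_1 = 0
Determinant D = (0.1784)(0.001409) - (-0.0009091)(-0.0009091) = 0.0002506
V_1 = [(0.8333)(0.001409) - (-0.0009091)(0)]/D = 4.686 V
V_2 = [(0.1784)(0) - (0.8333)(-0.0009091)]/D = 3.023 V
V_th = V_2 - V_3 = 3.023 - 0 = 3.023 V
Step 2 — R_th: zero the source — replace V1 by a short circuit (node 3 merges into node 0) — and find the resistance seen between A (node 2) and B (node 0).
Reduce the network between node 2 (A) and node 0 (B) by series/parallel combination:
  Rp1 = R1 ‖ R3 (parallel, both between nodes 0 and 1) = 1/(1/18 + 1/8.2) = 5.634 Ω
  Rs1 = R2 + Rp1 (series, joined only at node 1) = 1100 + 5.634 = 1106 Ω
  Rp2 = R4 ‖ Rs1 (parallel, both between nodes 0 and 2) = 1/(1/2000 + 1/1106) = 712 Ω
R_th = 712 Ω

Final answer: V_th = 3.023 V, R_th = 712 Ω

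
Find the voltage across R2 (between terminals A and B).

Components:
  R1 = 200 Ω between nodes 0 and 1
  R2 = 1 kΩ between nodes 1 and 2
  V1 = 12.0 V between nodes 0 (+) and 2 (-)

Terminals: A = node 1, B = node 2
R1 and R2 are in series across V1 (node 0 → node 1 → node 2), and the output A–B is taken across R2, so this is a voltage divider.
Series current: I = V1/(R1 + R2) = 12/(200 + 1000) = 12/1200 = 0.01 A
V_R2 = I × R2 = V1 × R2/(R1 + R2) = 12 × 1000/1200 = 10 V

Final answer: 10 V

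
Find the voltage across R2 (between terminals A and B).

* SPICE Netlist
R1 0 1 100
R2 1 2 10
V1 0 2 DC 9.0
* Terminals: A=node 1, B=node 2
R1 and R2 are in series across V1 (node 0 → node 1 → node 2), and the output A–B is taken across R2, so this is a voltage divider.
Series current: I = V1/(R1 + R2) = 9/(100 + 10) = 9/110 = 0.08182 A
V_R2 = I × R2 = V1 × R2/(R1 + R2) = 9 × 10/110 = 0.8182 V

Final answer: 0.8182 V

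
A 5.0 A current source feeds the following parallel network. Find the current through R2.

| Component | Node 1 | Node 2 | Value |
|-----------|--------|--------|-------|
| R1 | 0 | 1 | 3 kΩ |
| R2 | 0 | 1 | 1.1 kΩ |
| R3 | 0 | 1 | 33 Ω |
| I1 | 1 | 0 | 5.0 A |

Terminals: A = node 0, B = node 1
All resistors sit directly between nodes 0 and 1, so they are in parallel and share one voltage V; the full source current 5 A splits among them.
1/R_par = 1/3000 + 1/1100 + 1/33 = 0.03155 S  =>  R_par = 31.7 Ω
V = I × R_par = 5 × 31.7 = 158.5 V
I_R2 = V/R2 = 158.5/1100 = 0.1441 A

Final answer: 0.1441 A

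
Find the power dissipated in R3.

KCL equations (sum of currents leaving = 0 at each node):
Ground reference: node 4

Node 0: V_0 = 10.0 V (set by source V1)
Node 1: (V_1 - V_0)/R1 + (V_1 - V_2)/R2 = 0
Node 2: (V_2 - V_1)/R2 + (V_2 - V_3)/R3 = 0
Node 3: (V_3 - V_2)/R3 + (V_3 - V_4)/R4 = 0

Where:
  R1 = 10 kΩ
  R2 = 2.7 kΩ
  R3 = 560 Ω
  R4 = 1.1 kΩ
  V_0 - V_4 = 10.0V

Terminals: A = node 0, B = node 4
Nodal analysis, taking node 4 as the 0 V reference.
Source V1 fixes V_0 = 10 V.
KCL at each unknown node (sum of currents leaving = 0; resistances in Ω):
  Node 1: (V_1 - 10)/10000 + (V_1 - V_2)/2700 = 0
  Node 2: (V_2 - V_1)/2700 + (V_2 - V_3)/560 = 0
  Node 3: (V_3 - V_2)/560 + (V_3 - 0)/1100 = 0
Collecting terms (coefficients in siemens):
  0.0004704·V_1 - 0.0003704·V_2 = 0.001
  0.002156·V_2 - 0.0003704·V_1 - 0.001786·V_3 = 0
  0.002695·V_3 - 0.001786·V_2 = 0
Solving these 3 simultaneous equations (Gaussian elimination) gives:
  V_1 = 3.036 V, V_2 = 1.156 V, V_3 = 0.766 V
I_R3 = (V_2 - V_3)/R3 = (1.156 - 0.766)/560 = 0.0006964 A
P_R3 = I_R3² × R3 = (0.0006964)² × 560 = 0.0002716 W

Final answer: 0.0002716 W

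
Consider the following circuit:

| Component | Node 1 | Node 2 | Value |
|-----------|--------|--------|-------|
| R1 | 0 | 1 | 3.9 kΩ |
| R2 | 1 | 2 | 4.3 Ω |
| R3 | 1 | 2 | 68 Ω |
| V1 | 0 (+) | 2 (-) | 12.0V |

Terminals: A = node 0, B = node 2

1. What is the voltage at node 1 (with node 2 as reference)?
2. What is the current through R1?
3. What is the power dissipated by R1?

Nodal analysis, taking node 2 as the 0 V reference.
Source V1 fixes V_0 = 12 V.
KCL at each unknown node (sum of currents leaving = 0; resistances in Ω):
  Node 1: (V_1 - 12)/3900 + (V_1 - 0)/4.3 + (V_1 - 0)/68 = 0
Collecting terms: 0.2475 × V_1 = 0.003077  =>  V_1 = 0.01243 V
Part 1:
  Read off the nodal solution: V_1 = 0.01243 V
Part 2:
  I_R1 = (V_0 - V_1)/R1 = (12 - 0.01243)/3900 = 0.003074 A
  Magnitude: I_R1 = 0.003074 A
Part 3:
  I_R1 = (V_0 - V_1)/R1 = (12 - 0.01243)/3900 = 0.003074 A
  P_R1 = I_R1² × R1 = (0.003074)² × 3900 = 0.03685 W

Final answers:
1. V_1 = 0.01243 V
2. I_R1 = 0.003074 A
3. P_R1 = 0.03685 W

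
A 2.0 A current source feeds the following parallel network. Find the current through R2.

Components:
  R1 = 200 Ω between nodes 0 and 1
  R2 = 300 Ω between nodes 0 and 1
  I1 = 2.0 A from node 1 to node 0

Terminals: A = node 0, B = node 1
All resistors sit directly between nodes 0 and 1, so they are in parallel and share one voltage V; the full source current 2 A splits among them.
1/R_par = 1/200 + 1/300 = 0.008333 S  =>  R_par = 120 Ω
V = I × R_par = 2 × 120 = 240 V
I_R2 = V/R2 = 240/300 = 0.8 A

Final answer: 0.8 A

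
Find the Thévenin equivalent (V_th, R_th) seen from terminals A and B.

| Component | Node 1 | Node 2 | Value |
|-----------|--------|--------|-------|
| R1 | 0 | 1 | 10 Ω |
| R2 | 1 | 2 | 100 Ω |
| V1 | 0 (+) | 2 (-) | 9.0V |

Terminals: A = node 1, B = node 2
Step 1 — V_th is the open-circuit voltage V_A - V_B (nothing connected across the terminals).
Nodal analysis, taking node 2 as the 0 V reference.
Source V1 fixes V_0 = 9 V.
KCL at each unknown node (sum of currents leaving = 0; resistances in Ω):
  Node 1: (V_1 - 9)/10 + (V_1 - 0)/100 = 0
Collecting terms: 0.11 × V_1 = 0.9  =>  V_1 = 8.182 V
V_th = V_1 - V_2 = 8.182 - 0 = 8.182 V
Step 2 — R_th: zero the source — replace V1 by a short circuit (node 2 merges into node 0) — and find the resistance seen between A (node 1) and B (node 0).
Reduce the network between node 1 (A) and node 0 (B) by series/parallel combination:
  Rp1 = R1 ‖ R2 (parallel, both between nodes 0 and 1) = 1/(1/10 + 1/100) = 9.091 Ω
R_th = 9.091 Ω

Final answer: V_th = 8.182 V, R_th = 9.091 Ω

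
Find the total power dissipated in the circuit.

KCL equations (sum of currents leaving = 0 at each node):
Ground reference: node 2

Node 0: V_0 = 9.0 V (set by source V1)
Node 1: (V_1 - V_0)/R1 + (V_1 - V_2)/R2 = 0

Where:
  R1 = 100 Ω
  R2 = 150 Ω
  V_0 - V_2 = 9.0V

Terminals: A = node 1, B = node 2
Nodal analysis, taking node 2 as the 0 V reference.
Source V1 fixes V_0 = 9 V.
KCL at each unknown node (sum of currents leaving = 0; resistances in Ω):
  Node 1: (V_1 - 9)/100 + (V_1 - 0)/150 = 0
Collecting terms: 0.01667 × V_1 = 0.09  =>  V_1 = 5.4 V
Power in each resistor, P = (ΔV)²/R:
  P_R1 = (9 - 5.4)²/100 = 0.1296 W
  P_R2 = (5.4 - 0)²/150 = 0.1944 W
P_total = P_R1 + P_R2 = 0.324 W

Final answer: 0.324 W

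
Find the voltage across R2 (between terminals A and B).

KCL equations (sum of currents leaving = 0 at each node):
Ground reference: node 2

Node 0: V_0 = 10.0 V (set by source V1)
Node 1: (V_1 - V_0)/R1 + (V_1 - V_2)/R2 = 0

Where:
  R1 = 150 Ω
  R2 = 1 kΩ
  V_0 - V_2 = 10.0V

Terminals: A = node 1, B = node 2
R1 and R2 are in series across V1 (node 0 → node 1 → node 2), and the output A–B is taken across R2, so this is a voltage divider.
Series current: I = V1/(R1 + R2) = 10/(150 + 1000) = 10/1150 = 0.008696 A
V_R2 = I × R2 = V1 × R2/(R1 + R2) = 10 × 1000/1150 = 8.696 V

Final answer: 8.696 V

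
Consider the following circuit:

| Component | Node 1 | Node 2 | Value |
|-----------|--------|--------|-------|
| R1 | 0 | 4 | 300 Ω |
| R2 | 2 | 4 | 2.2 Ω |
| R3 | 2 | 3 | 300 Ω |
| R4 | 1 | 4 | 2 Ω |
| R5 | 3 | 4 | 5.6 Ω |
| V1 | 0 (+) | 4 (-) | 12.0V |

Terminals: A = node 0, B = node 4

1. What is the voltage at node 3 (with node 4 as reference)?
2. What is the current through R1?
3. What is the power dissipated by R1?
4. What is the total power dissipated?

Nodal analysis, taking node 4 as the 0 V reference.
Source V1 fixes V_0 = 12 V.
KCL at each unknown node (sum of currents leaving = 0; resistances in Ω):
  Node 1: (V_1 - 0)/2 = 0
  Node 2: (V_2 - 0)/2.2 + (V_2 - V_3)/300 = 0
  Node 3: (V_3 - V_2)/300 + (V_3 - 0)/5.6 = 0
Collecting terms (coefficients in siemens):
  0.5·V_1 = 0
  0.4579·V_2 - 0.003333·V_3 = 0
  0.1819·V_3 - 0.003333·V_2 = 0
Solving these 3 simultaneous equations (Gaussian elimination) gives:
  V_1 = 0 V, V_2 = 0 V, V_3 = 0 V
Part 1:
  Read off the nodal solution: V_3 = 0 V
Part 2:
  I_R1 = (V_0 - V_4)/R1 = (12 - 0)/300 = 0.04 A
  Magnitude: I_R1 = 0.04 A
Part 3:
  I_R1 = (V_0 - V_4)/R1 = (12 - 0)/300 = 0.04 A
  P_R1 = I_R1² × R1 = (0.04)² × 300 = 0.48 W
Part 4:
  Power in each resistor, P = (ΔV)²/R:
    P_R1 = (12 - 0)²/300 = 0.48 W
    P_R2 = (0 - 0)²/2.2 = 0 W
    P_R3 = (0 - 0)²/300 = 0 W
    P_R4 = (0 - 0)²/2 = 0 W
    P_R5 = (0 - 0)²/5.6 = 0 W
  P_total = P_R1 + P_R2 + P_R3 + P_R4 + P_R5 = 0.48 W

Final answers:
1. V_3 = 0 V
2. I_R1 = 0.04 A
3. P_R1 = 0.48 W
4. P_total = 0.48 W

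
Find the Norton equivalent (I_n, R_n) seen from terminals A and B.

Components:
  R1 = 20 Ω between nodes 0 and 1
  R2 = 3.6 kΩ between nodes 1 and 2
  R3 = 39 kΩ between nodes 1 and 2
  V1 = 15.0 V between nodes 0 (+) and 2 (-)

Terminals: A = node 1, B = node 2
Find the Thévenin equivalent first; then I_n = V_th/R_th and R_n = R_th.
Step 1 — V_th is the open-circuit voltage V_A - V_B (nothing connected across the terminals).
Nodal analysis, taking node 2 as the 0 V reference.
Source V1 fixes V_0 = 15 V.
KCL at each unknown node (sum of currents leaving = 0; resistances in Ω):
  Node 1: (V_1 - 15)/20 + (V_1 - 0)/3600 + (V_1 - 0)/39000 = 0
Collecting terms: 0.0503 × V_1 = 0.75  =>  V_1 = 14.91 V
V_th = V_1 - V_2 = 14.91 - 0 = 14.91 V
Step 2 — R_th: zero the source — replace V1 by a short circuit (node 2 merges into node 0) — and find the resistance seen between A (node 1) and B (node 0).
Reduce the network between node 1 (A) and node 0 (B) by series/parallel combination:
  Rp1 = R1 ‖ R2 ‖ R3 (parallel, all between nodes 0 and 1) = 1/(1/20 + 1/3600 + 1/39000) = 19.88 Ω
R_th = 19.88 Ω
I_n = V_th/R_th = 14.91/19.88 = 0.75 A, and R_n = R_th = 19.88 Ω

Final answer: I_n = 0.75 A, R_n = 19.88 Ω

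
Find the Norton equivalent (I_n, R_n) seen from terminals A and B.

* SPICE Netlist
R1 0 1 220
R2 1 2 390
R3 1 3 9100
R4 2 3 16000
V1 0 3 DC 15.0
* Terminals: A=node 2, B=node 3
Find the Thévenin equivalent first; then I_n = V_th/R_th and R_n = R_th.
Step 1 — V_th is the open-circuit voltage V_A - V_B (nothing connected across the terminals).
Nodal analysis, taking node 3 as the 0 V reference.
Source V1 fixes V_0 = 15 V.
KCL at each unknown node (sum of currents leaving = 0; resistances in Ω):
  Node 1: (V_1 - 15)/220 + (V_1 - V_2)/390 + (V_1 - 0)/9100 = 0
  Node 2: (V_2 - V_1)/390 + (V_2 - 0)/16000 = 0
Collecting terms (coefficients in siemens):
  0.007219·V_1 - 0.002564·V_2 = 0.06818
  0.002627·V_2 - 0.002564·V_1 = 0
Determinant D = (0.007219)(0.002627) - (-0.002564)(-0.002564) = 0.00001239
V_1 = [(0.06818)(0.002627) - (-0.002564)(0)]/D = 14.46 V
V_2 = [(0.007219)(0) - (0.06818)(-0.002564)]/D = 14.11 V
V_th = V_2 - V_3 = 14.11 - 0 = 14.11 V
Step 2 — R_th: zero the source — replace V1 by a short circuit (node 3 merges into node 0) — and find the resistance seen between A (node 2) and B (node 0).
Reduce the network between node 2 (A) and node 0 (B) by series/parallel combination:
  Rp1 = R1 ‖ R3 (parallel, both between nodes 0 and 1) = 1/(1/220 + 1/9100) = 214.8 Ω
  Rs1 = R2 + Rp1 (series, joined only at node 1) = 390 + 214.8 = 604.8 Ω
  Rp2 = R4 ‖ Rs1 (parallel, both between nodes 0 and 2) = 1/(1/16000 + 1/604.8) = 582.8 Ω
R_th = 582.8 Ω
I_n = V_th/R_th = 14.11/582.8 = 0.02422 A, and R_n = R_th = 582.8 Ω

Final answer: I_n = 0.02422 A, R_n = 582.8 Ω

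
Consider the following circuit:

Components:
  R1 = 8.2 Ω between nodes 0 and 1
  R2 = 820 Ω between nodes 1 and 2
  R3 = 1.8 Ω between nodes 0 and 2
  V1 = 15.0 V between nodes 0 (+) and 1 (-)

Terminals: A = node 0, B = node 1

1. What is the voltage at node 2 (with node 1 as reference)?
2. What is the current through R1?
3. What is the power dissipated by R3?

Nodal analysis, taking node 1 as the 0 V reference.
Source V1 fixes V_0 = 15 V.
KCL at each unknown node (sum of currents leaving = 0; resistances in Ω):
  Node 2: (V_2 - 0)/820 + (V_2 - 15)/1.8 = 0
Collecting terms: 0.5568 × V_2 = 8.333  =>  V_2 = 14.97 V
Part 1:
  Read off the nodal solution: V_2 = 14.97 V
Part 2:
  I_R1 = (V_0 - V_1)/R1 = (15 - 0)/8.2 = 1.829 A
  Magnitude: I_R1 = 1.829 A
Part 3:
  I_R3 = (V_0 - V_2)/R3 = (15 - 14.97)/1.8 = 0.01825 A
  P_R3 = I_R3² × R3 = (0.01825)² × 1.8 = 0.0005997 W

Final answers:
1. V_2 = 14.97 V
2. I_R1 = 1.829 A
3. P_R3 = 0.0005997 W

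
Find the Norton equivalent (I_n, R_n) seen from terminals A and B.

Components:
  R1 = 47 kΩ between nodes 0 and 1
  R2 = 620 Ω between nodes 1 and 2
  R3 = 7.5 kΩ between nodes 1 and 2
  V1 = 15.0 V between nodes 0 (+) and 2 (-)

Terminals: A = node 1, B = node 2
Find the Thévenin equivalent first; then I_n = V_th/R_th and R_n = R_th.
Step 1 — V_th is the open-circuit voltage V_A - V_B (nothing connected across the terminals).
Nodal analysis, taking node 2 as the 0 V reference.
Source V1 fixes V_0 = 15 V.
KCL at each unknown node (sum of currents leaving = 0; resistances in Ω):
  Node 1: (V_1 - 15)/47000 + (V_1 - 0)/620 + (V_1 - 0)/7500 = 0
Collecting terms: 0.001768 × V_1 = 0.0003191  =>  V_1 = 0.1806 V
V_th = V_1 - V_2 = 0.1806 - 0 = 0.1806 V
Step 2 — R_th: zero the source — replace V1 by a short circuit (node 2 merges into node 0) — and find the resistance seen between A (node 1) and B (node 0).
Reduce the network between node 1 (A) and node 0 (B) by series/parallel combination:
  Rp1 = R1 ‖ R2 ‖ R3 (parallel, all between nodes 0 and 1) = 1/(1/47000 + 1/620 + 1/7500) = 565.8 Ω
R_th = 565.8 Ω
I_n = V_th/R_th = 0.1806/565.8 = 0.0003191 A, and R_n = R_th = 565.8 Ω

Final answer: I_n = 0.0003191 A, R_n = 565.8 Ω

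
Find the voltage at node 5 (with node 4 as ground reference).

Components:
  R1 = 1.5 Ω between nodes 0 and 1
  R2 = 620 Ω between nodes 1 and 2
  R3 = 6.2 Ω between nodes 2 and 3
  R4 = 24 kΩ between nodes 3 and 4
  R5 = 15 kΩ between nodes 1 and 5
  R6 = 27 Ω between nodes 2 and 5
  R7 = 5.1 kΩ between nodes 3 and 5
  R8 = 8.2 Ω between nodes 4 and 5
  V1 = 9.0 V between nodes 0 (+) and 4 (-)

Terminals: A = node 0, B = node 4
Nodal analysis, taking node 4 as the 0 V reference.
Source V1 fixes V_0 = 9 V.
KCL at each unknown node (sum of currents leaving = 0; resistances in Ω):
  Node 1: (V_1 - 9)/1.5 + (V_1 - V_2)/620 + (V_1 - V_5)/15000 = 0
  Node 2: (V_2 - V_1)/620 + (V_2 - V_3)/6.2 + (V_2 - V_5)/27 = 0
  Node 3: (V_3 - V_2)/6.2 + (V_3 - 0)/24000 + (V_3 - V_5)/5100 = 0
  Node 5: (V_5 - V_1)/15000 + (V_5 - V_2)/27 + (V_5 - V_3)/5100 + (V_5 - 0)/8.2 = 0
Collecting terms (coefficients in siemens):
  0.6683·V_1 - 0.001613·V_2 - 0.00006667·V_5 = 6
  0.1999·V_2 - 0.001613·V_1 - 0.1613·V_3 - 0.03704·V_5 = 0
  0.1615·V_3 - 0.1613·V_2 - 0.0001961·V_5 = 0
  0.1593·V_5 - 0.00006667·V_1 - 0.03704·V_2 - 0.0001961·V_3 = 0
Solving these 4 simultaneous equations (Gaussian elimination) gives:
  V_1 = 8.979 V, V_2 = 0.4844 V, V_3 = 0.4839 V, V_5 = 0.117 V
The requested potential is V_5 = 0.117 V.

Final answer: V_5 = 0.117 V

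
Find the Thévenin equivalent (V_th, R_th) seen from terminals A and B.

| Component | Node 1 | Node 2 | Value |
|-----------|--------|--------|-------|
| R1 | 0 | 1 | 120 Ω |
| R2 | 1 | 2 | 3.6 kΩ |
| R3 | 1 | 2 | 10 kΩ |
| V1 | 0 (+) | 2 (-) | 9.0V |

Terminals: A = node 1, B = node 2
Step 1 — V_th is the open-circuit voltage V_A - V_B (nothing connected across the terminals).
Nodal analysis, taking node 2 as the 0 V reference.
Source V1 fixes V_0 = 9 V.
KCL at each unknown node (sum of currents leaving = 0; resistances in Ω):
  Node 1: (V_1 - 9)/120 + (V_1 - 0)/3600 + (V_1 - 0)/10000 = 0
Collecting terms: 0.008711 × V_1 = 0.075  =>  V_1 = 8.61 V
V_th = V_1 - V_2 = 8.61 - 0 = 8.61 V
Step 2 — R_th: zero the source — replace V1 by a short circuit (node 2 merges into node 0) — and find the resistance seen between A (node 1) and B (node 0).
Reduce the network between node 1 (A) and node 0 (B) by series/parallel combination:
  Rp1 = R1 ‖ R2 ‖ R3 (parallel, all between nodes 0 and 1) = 1/(1/120 + 1/3600 + 1/10000) = 114.8 Ω
R_th = 114.8 Ω

Final answer: V_th = 8.61 V, R_th = 114.8 Ω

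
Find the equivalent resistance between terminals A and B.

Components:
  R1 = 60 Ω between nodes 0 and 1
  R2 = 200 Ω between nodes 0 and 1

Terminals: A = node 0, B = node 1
Reduce the network between node 0 (A) and node 1 (B) by series/parallel combination:
  Rp1 = R1 ‖ R2 (parallel, both between nodes 0 and 1) = 1/(1/60 + 1/200) = 46.15 Ω
R_eq = 46.15 Ω

Final answer: 46.15 Ω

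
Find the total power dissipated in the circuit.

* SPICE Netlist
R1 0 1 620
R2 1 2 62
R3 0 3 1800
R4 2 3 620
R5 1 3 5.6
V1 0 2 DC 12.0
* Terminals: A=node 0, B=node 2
Nodal analysis, taking node 2 as the 0 V reference.
Source V1 fixes V_0 = 12 V.
KCL at each unknown node (sum of currents leaving = 0; resistances in Ω):
  Node 1: (V_1 - 12)/620 + (V_1 - 0)/62 + (V_1 - V_3)/5.6 = 0
  Node 3: (V_3 - 12)/1800 + (V_3 - 0)/620 + (V_3 - V_1)/5.6 = 0
Collecting terms (coefficients in siemens):
  0.1963·V_1 - 0.1786·V_3 = 0.01935
  0.1807·V_3 - 0.1786·V_1 = 0.006667
Determinant D = (0.1963)(0.1807) - (-0.1786)(-0.1786) = 0.003594
V_1 = [(0.01935)(0.1807) - (-0.1786)(0.006667)]/D = 1.305 V
V_3 = [(0.1963)(0.006667) - (0.01935)(-0.1786)]/D = 1.326 V
Power in each resistor, P = (ΔV)²/R:
  P_R1 = (12 - 1.305)²/620 = 0.1845 W
  P_R2 = (1.305 - 0)²/62 = 0.02745 W
  P_R3 = (12 - 1.326)²/1800 = 0.0633 W
  P_R4 = (0 - 1.326)²/620 = 0.002835 W
  P_R5 = (1.305 - 1.326)²/5.6 = 0.00008051 W
P_total = P_R1 + P_R2 + P_R3 + P_R4 + P_R5 = 0.2782 W

Final answer: 0.2782 W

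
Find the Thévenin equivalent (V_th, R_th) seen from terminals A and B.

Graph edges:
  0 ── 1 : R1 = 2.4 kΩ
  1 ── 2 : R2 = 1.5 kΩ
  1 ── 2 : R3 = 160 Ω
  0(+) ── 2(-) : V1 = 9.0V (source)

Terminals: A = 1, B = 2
Step 1 — V_th is the open-circuit voltage V_A - V_B (nothing connected across the terminals).
Nodal analysis, taking node 2 as the 0 V reference.
Source V1 fixes V_0 = 9 V.
KCL at each unknown node (sum of currents leaving = 0; resistances in Ω):
  Node 1: (V_1 - 9)/2400 + (V_1 - 0)/1500 + (V_1 - 0)/160 = 0
Collecting terms: 0.007333 × V_1 = 0.00375  =>  V_1 = 0.5114 V
V_th = V_1 - V_2 = 0.5114 - 0 = 0.5114 V
Step 2 — R_th: zero the source — replace V1 by a short circuit (node 2 merges into node 0) — and find the resistance seen between A (node 1) and B (node 0).
Reduce the network between node 1 (A) and node 0 (B) by series/parallel combination:
  Rp1 = R1 ‖ R2 ‖ R3 (parallel, all between nodes 0 and 1) = 1/(1/2400 + 1/1500 + 1/160) = 136.4 Ω
R_th = 136.4 Ω

Final answer: V_th = 0.5114 V, R_th = 136.4 Ω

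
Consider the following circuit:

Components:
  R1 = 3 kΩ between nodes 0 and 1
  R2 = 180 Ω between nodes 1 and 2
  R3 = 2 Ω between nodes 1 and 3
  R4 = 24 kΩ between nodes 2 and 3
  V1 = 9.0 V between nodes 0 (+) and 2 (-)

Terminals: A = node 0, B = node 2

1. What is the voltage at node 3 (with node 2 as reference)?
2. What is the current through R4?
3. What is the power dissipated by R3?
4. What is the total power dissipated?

Nodal analysis, taking node 2 as the 0 V reference.
Source V1 fixes V_0 = 9 V.
KCL at each unknown node (sum of currents leaving = 0; resistances in Ω):
  Node 1: (V_1 - 9)/3000 + (V_1 - 0)/180 + (V_1 - V_3)/2 = 0
  Node 3: (V_3 - V_1)/2 + (V_3 - 0)/24000 = 0
Collecting terms (coefficients in siemens):
  0.5059·V_1 - 0.5·V_3 = 0.003
  0.5·V_3 - 0.5·V_1 = 0
Determinant D = (0.5059)(0.5) - (-0.5)(-0.5) = 0.002966
V_1 = [(0.003)(0.5) - (-0.5)(0)]/D = 0.5059 V
V_3 = [(0.5059)(0) - (0.003)(-0.5)]/D = 0.5058 V
Part 1:
  Read off the nodal solution: V_3 = 0.5058 V
Part 2:
  I_R4 = (V_2 - V_3)/R4 = (0 - 0.5058)/24000 = -0.00002108 A
  Magnitude: I_R4 = 0.00002108 A
Part 3:
  I_R3 = (V_1 - V_3)/R3 = (0.5059 - 0.5058)/2 = 0.00002108 A
  P_R3 = I_R3² × R3 = (0.00002108)² × 2 = 0.0000000008884 W
Part 4:
  Power in each resistor, P = (ΔV)²/R:
    P_R1 = (9 - 0.5059)²/3000 = 0.02405 W
    P_R2 = (0.5059 - 0)²/180 = 0.001422 W
    P_R3 = (0.5059 - 0.5058)²/2 = 0.0000000008884 W
    P_R4 = (0 - 0.5058)²/24000 = 0.00001066 W
  P_total = P_R1 + P_R2 + P_R3 + P_R4 = 0.02548 W

Final answers:
1. V_3 = 0.5058 V
2. I_R4 = 2.108e-05 A
3. P_R3 = 8.884e-10 W
4. P_total = 0.02548 W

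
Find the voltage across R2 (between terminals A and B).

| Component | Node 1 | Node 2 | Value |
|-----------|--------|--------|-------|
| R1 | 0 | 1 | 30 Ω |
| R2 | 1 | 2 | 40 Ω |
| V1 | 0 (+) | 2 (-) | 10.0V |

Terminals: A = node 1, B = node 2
R1 and R2 are in series across V1 (node 0 → node 1 → node 2), and the output A–B is taken across R2, so this is a voltage divider.
Series current: I = V1/(R1 + R2) = 10/(30 + 40) = 10/70 = 0.1429 A
V_R2 = I × R2 = V1 × R2/(R1 + R2) = 10 × 40/70 = 5.714 V

Final answer: 5.714 V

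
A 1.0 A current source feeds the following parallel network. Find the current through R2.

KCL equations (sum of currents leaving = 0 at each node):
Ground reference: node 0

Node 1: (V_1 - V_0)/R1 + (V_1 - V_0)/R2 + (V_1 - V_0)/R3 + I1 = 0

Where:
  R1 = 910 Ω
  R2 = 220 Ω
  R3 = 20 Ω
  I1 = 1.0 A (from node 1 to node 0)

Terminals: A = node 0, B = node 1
All resistors sit directly between nodes 0 and 1, so they are in parallel and share one voltage V; the full source current 1 A splits among them.
1/R_par = 1/910 + 1/220 + 1/20 = 0.05564 S  =>  R_par = 17.97 Ω
V = I × R_par = 1 × 17.97 = 17.97 V
I_R2 = V/R2 = 17.97/220 = 0.08169 A

Final answer: 0.08169 A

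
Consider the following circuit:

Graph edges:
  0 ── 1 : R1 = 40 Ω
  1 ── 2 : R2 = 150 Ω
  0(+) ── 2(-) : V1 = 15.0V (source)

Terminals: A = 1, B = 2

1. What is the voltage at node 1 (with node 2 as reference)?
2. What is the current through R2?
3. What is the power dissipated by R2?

Nodal analysis, taking node 2 as the 0 V reference.
Source V1 fixes V_0 = 15 V.
KCL at each unknown node (sum of currents leaving = 0; resistances in Ω):
  Node 1: (V_1 - 15)/40 + (V_1 - 0)/150 = 0
Collecting terms: 0.03167 × V_1 = 0.375  =>  V_1 = 11.84 V
Part 1:
  Read off the nodal solution: V_1 = 11.84 V
Part 2:
  I_R2 = (V_1 - V_2)/R2 = (11.84 - 0)/150 = 0.07895 A
  Magnitude: I_R2 = 0.07895 A
Part 3:
  I_R2 = (V_1 - V_2)/R2 = (11.84 - 0)/150 = 0.07895 A
  P_R2 = I_R2² × R2 = (0.07895)² × 150 = 0.9349 W

Final answers:
1. V_1 = 11.84 V
2. I_R2 = 0.07895 A
3. P_R2 = 0.9349 W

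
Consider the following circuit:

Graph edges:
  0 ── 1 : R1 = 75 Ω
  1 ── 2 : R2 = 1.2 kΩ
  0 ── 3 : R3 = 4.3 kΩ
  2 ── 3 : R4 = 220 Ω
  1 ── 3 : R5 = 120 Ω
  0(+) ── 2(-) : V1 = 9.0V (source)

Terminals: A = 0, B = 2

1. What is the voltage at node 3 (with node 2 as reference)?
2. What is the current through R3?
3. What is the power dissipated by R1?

Nodal analysis, taking node 2 as the 0 V reference.
Source V1 fixes V_0 = 9 V.
KCL at each unknown node (sum of currents leaving = 0; resistances in Ω):
  Node 1: (V_1 - 9)/75 + (V_1 - 0)/1200 + (V_1 - V_3)/120 = 0
  Node 3: (V_3 - 9)/4300 + (V_3 - 0)/220 + (V_3 - V_1)/120 = 0
Collecting terms (coefficients in siemens):
  0.0225·V_1 - 0.008333·V_3 = 0.12
  0.01311·V_3 - 0.008333·V_1 = 0.002093
Determinant D = (0.0225)(0.01311) - (-0.008333)(-0.008333) = 0.0002256
V_1 = [(0.12)(0.01311) - (-0.008333)(0.002093)]/D = 7.053 V
V_3 = [(0.0225)(0.002093) - (0.12)(-0.008333)]/D = 4.642 V
Part 1:
  Read off the nodal solution: V_3 = 4.642 V
Part 2:
  I_R3 = (V_0 - V_3)/R3 = (9 - 4.642)/4300 = 0.001013 A
  Magnitude: I_R3 = 0.001013 A
Part 3:
  I_R1 = (V_0 - V_1)/R1 = (9 - 7.053)/75 = 0.02596 A
  P_R1 = I_R1² × R1 = (0.02596)² × 75 = 0.05056 W

Final answers:
1. V_3 = 4.642 V
2. I_R3 = 0.001013 A
3. P_R1 = 0.05056 W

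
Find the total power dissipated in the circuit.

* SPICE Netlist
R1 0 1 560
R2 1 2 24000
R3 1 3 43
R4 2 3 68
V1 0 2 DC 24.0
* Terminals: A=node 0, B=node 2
Nodal analysis, taking node 2 as the 0 V reference.
Source V1 fixes V_0 = 24 V.
KCL at each unknown node (sum of currents leaving = 0; resistances in Ω):
  Node 1: (V_1 - 24)/560 + (V_1 - 0)/24000 + (V_1 - V_3)/43 = 0
  Node 3: (V_3 - V_1)/43 + (V_3 - 0)/68 = 0
Collecting terms (coefficients in siemens):
  0.02508·V_1 - 0.02326·V_3 = 0.04286
  0.03796·V_3 - 0.02326·V_1 = 0
Determinant D = (0.02508)(0.03796) - (-0.02326)(-0.02326) = 0.0004114
V_1 = [(0.04286)(0.03796) - (-0.02326)(0)]/D = 3.955 V
V_3 = [(0.02508)(0) - (0.04286)(-0.02326)]/D = 2.423 V
Power in each resistor, P = (ΔV)²/R:
  P_R1 = (24 - 3.955)²/560 = 0.7175 W
  P_R2 = (3.955 - 0)²/24000 = 0.0006517 W
  P_R3 = (3.955 - 2.423)²/43 = 0.05459 W
  P_R4 = (0 - 2.423)²/68 = 0.08633 W
P_total = P_R1 + P_R2 + P_R3 + P_R4 = 0.8591 W

Final answer: 0.8591 W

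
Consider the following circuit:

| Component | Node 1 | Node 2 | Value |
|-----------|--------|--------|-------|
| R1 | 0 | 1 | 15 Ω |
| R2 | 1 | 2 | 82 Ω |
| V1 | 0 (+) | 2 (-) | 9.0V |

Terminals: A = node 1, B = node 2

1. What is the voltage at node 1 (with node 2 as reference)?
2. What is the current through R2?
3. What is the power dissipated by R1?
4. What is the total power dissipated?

Nodal analysis, taking node 2 as the 0 V reference.
Source V1 fixes V_0 = 9 V.
KCL at each unknown node (sum of currents leaving = 0; resistances in Ω):
  Node 1: (V_1 - 9)/15 + (V_1 - 0)/82 = 0
Collecting terms: 0.07886 × V_1 = 0.6  =>  V_1 = 7.608 V
Part 1:
  Read off the nodal solution: V_1 = 7.608 V
Part 2:
  I_R2 = (V_1 - V_2)/R2 = (7.608 - 0)/82 = 0.09278 A
  Magnitude: I_R2 = 0.09278 A
Part 3:
  I_R1 = (V_0 - V_1)/R1 = (9 - 7.608)/15 = 0.09278 A
  P_R1 = I_R1² × R1 = (0.09278)² × 15 = 0.1291 W
Part 4:
  Power in each resistor, P = (ΔV)²/R:
    P_R1 = (9 - 7.608)²/15 = 0.1291 W
    P_R2 = (7.608 - 0)²/82 = 0.7059 W
  P_total = P_R1 + P_R2 = 0.8351 W

Final answers:
1. V_1 = 7.608 V
2. I_R2 = 0.09278 A
3. P_R1 = 0.1291 W
4. P_total = 0.8351 W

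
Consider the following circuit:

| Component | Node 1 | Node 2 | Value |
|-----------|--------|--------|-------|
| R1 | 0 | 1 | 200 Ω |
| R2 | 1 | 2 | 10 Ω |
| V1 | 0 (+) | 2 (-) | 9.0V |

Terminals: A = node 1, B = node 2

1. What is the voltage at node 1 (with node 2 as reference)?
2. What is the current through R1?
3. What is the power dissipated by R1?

Nodal analysis, taking node 2 as the 0 V reference.
Source V1 fixes V_0 = 9 V.
KCL at each unknown node (sum of currents leaving = 0; resistances in Ω):
  Node 1: (V_1 - 9)/200 + (V_1 - 0)/10 = 0
Collecting terms: 0.105 × V_1 = 0.045  =>  V_1 = 0.4286 V
Part 1:
  Read off the nodal solution: V_1 = 0.4286 V
Part 2:
  I_R1 = (V_0 - V_1)/R1 = (9 - 0.4286)/200 = 0.04286 A
  Magnitude: I_R1 = 0.04286 A
Part 3:
  I_R1 = (V_0 - V_1)/R1 = (9 - 0.4286)/200 = 0.04286 A
  P_R1 = I_R1² × R1 = (0.04286)² × 200 = 0.3673 W

Final answers:
1. V_1 = 0.4286 V
2. I_R1 = 0.04286 A
3. P_R1 = 0.3673 W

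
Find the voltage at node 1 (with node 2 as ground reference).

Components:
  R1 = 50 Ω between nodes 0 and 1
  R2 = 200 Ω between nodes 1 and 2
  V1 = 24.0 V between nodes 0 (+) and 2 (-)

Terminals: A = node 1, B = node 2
Nodal analysis, taking node 2 as the 0 V reference.
Source V1 fixes V_0 = 24 V.
KCL at each unknown node (sum of currents leaving = 0; resistances in Ω):
  Node 1: (V_1 - 24)/50 + (V_1 - 0)/200 = 0
Collecting terms: 0.025 × V_1 = 0.48  =>  V_1 = 19.2 V
The requested potential is V_1 = 19.2 V.

Final answer: V_1 = 19.2 V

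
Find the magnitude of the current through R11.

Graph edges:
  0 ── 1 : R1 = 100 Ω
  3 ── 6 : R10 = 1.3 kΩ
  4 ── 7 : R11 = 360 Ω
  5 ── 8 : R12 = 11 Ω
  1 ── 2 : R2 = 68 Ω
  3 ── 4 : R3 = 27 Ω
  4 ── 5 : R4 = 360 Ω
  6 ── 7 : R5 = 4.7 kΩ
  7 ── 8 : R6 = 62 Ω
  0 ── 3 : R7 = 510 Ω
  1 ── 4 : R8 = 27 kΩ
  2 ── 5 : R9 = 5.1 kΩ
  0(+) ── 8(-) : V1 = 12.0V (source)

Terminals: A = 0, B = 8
Nodal analysis, taking node 8 as the 0 V reference.
Source V1 fixes V_0 = 12 V.
KCL at each unknown node (sum of currents leaving = 0; resistances in Ω):
  Node 1: (V_1 - 12)/100 + (V_1 - V_2)/68 + (V_1 - V_4)/27000 = 0
  Node 2: (V_2 - V_1)/68 + (V_2 - V_5)/5100 = 0
  Node 3: (V_3 - V_4)/27 + (V_3 - 12)/510 + (V_3 - V_6)/1300 = 0
  Node 4: (V_4 - V_3)/27 + (V_4 - V_5)/360 + (V_4 - V_1)/27000 + (V_4 - V_7)/360 = 0
  Node 5: (V_5 - V_4)/360 + (V_5 - V_2)/5100 + (V_5 - 0)/11 = 0
  Node 6: (V_6 - V_7)/4700 + (V_6 - V_3)/1300 = 0
  Node 7: (V_7 - V_6)/4700 + (V_7 - 0)/62 + (V_7 - V_4)/360 = 0
Collecting terms (coefficients in siemens):
  0.02474·V_1 - 0.01471·V_2 - 0.00003704·V_4 = 0.12
  0.0149·V_2 - 0.01471·V_1 - 0.0001961·V_5 = 0
  0.03977·V_3 - 0.03704·V_4 - 0.0007692·V_6 = 0.02353
  0.04263·V_4 - 0.00003704·V_1 - 0.03704·V_3 - 0.002778·V_5 - 0.002778·V_7 = 0
  0.09388·V_5 - 0.0001961·V_2 - 0.002778·V_4 = 0
  0.000982·V_6 - 0.0007692·V_3 - 0.0002128·V_7 = 0
  0.01912·V_7 - 0.002778·V_4 - 0.0002128·V_6 = 0
Solving these 7 simultaneous equations (Gaussian elimination) gives:
  V_1 = 11.74 V, V_2 = 11.59 V, V_3 = 3.648 V, V_4 = 3.22 V
  V_5 = 0.1195 V, V_6 = 2.966 V, V_7 = 0.5009 V
I_R11 = (V_4 - V_7)/R11 = (3.22 - 0.5009)/360 = 0.007554 A
|I_R11| = 0.007554 A

Final answer: |I_R11| = 0.007554 A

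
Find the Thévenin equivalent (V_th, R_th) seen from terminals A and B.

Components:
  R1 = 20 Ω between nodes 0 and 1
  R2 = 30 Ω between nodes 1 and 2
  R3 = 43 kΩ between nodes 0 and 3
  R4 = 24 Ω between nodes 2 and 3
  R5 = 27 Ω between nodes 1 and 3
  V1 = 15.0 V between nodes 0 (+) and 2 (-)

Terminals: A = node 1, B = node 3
Step 1 — V_th is the open-circuit voltage V_A - V_B (nothing connected across the terminals).
Nodal analysis, taking node 2 as the 0 V reference.
Source V1 fixes V_0 = 15 V.
KCL at each unknown node (sum of currents leaving = 0; resistances in Ω):
  Node 1: (V_1 - 15)/20 + (V_1 - 0)/30 + (V_1 - V_3)/27 = 0
  Node 3: (V_3 - 15)/43000 + (V_3 - 0)/24 + (V_3 - V_1)/27 = 0
Collecting terms (coefficients in siemens):
  0.1204·V_1 - 0.03704·V_3 = 0.75
  0.07873·V_3 - 0.03704·V_1 = 0.0003488
Determinant D = (0.1204)(0.07873) - (-0.03704)(-0.03704) = 0.008105
V_1 = [(0.75)(0.07873) - (-0.03704)(0.0003488)]/D = 7.287 V
V_3 = [(0.1204)(0.0003488) - (0.75)(-0.03704)]/D = 3.433 V
V_th = V_1 - V_3 = 7.287 - 3.433 = 3.854 V
Step 2 — R_th: zero the source — replace V1 by a short circuit (node 2 merges into node 0) — and find the resistance seen between A (node 1) and B (node 3).
Reduce the network between node 1 (A) and node 3 (B) by series/parallel combination:
  Rp1 = R1 ‖ R2 (parallel, both between nodes 0 and 1) = 1/(1/20 + 1/30) = 12 Ω
  Rp2 = R3 ‖ R4 (parallel, both between nodes 0 and 3) = 1/(1/43000 + 1/24) = 23.99 Ω
  Rs1 = Rp1 + Rp2 (series, joined only at node 0) = 12 + 23.99 = 35.99 Ω
  Rp3 = R5 ‖ Rs1 (parallel, both between nodes 1 and 3) = 1/(1/27 + 1/35.99) = 15.43 Ω
R_th = 15.43 Ω

Final answer: V_th = 3.854 V, R_th = 15.43 Ω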